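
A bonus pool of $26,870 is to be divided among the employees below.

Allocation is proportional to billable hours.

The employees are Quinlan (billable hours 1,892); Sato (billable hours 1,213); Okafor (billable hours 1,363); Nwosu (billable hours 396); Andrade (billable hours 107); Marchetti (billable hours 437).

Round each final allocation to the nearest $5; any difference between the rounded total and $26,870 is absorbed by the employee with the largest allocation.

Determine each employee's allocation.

Quinlan: $9,405 · Sato: $6,025 · Okafor: $6,770 · Nwosu: $1,970 · Andrade: $530 · Marchetti: $2,170

Sum of billable hours: 5,408.
Pro-rata amounts: Quinlan 1,892/5,408 × $26,870 = 9,400.53; Sato 1,213/5,408 × $26,870 = 6,026.87; Okafor 1,363/5,408 × $26,870 = 6,772.15; Nwosu 396/5,408 × $26,870 = 1,967.55; Andrade 107/5,408 × $26,870 = 531.64; Marchetti 437/5,408 × $26,870 = 2,171.26.
After rounding ($5): Quinlan $9,400; Sato $6,025; Okafor $6,770; Nwosu $1,970; Andrade $530; Marchetti $2,170. Sum = $26,865.
Difference $26,870 − $26,865 = +$5 applied to largest allocation (Quinlan): Quinlan becomes $9,405.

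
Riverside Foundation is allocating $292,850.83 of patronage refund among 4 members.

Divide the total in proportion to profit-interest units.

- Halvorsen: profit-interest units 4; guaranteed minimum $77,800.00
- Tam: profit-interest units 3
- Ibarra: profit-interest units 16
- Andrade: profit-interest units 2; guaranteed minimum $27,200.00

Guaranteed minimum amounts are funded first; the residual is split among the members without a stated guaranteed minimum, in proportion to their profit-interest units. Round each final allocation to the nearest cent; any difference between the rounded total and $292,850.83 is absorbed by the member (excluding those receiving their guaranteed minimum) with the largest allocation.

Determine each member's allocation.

Fund the minimums — Halvorsen $77,800.00; Andrade $27,200.00. Balance $187,850.83.
Balance split over remaining profit-interest units 19: Tam 29,660.6574 → $29,660.66; Ibarra 158,190.1726 → $158,190.17.

Halvorsen: $77,800.00 | Tam: $29,660.66 | Ibarra: $158,190.17 | Andrade: $27,200.00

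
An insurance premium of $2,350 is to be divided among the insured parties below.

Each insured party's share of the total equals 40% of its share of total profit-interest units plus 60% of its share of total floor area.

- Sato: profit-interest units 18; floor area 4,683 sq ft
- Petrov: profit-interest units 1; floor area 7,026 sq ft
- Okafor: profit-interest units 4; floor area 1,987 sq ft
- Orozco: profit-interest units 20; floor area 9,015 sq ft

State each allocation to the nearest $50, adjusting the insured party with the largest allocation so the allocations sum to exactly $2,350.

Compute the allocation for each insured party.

Profit-interest units total 43; floor area total 22,711.
Combined weights (40% profit-interest units + 60% floor area): Sato 0.2912; Petrov 0.1949; Okafor 0.0897; Orozco 0.4242.
Raw shares: Sato 684.23; Petrov 458.07; Okafor 210.80; Orozco 996.90.
At nearest $50: Sato $700; Petrov $450; Okafor $200; Orozco $1,000. Sum = $2,350.
Sum already equals the total — no adjustment.

Sato: $700 · Petrov: $450 · Okafor: $200 · Orozco: $1,000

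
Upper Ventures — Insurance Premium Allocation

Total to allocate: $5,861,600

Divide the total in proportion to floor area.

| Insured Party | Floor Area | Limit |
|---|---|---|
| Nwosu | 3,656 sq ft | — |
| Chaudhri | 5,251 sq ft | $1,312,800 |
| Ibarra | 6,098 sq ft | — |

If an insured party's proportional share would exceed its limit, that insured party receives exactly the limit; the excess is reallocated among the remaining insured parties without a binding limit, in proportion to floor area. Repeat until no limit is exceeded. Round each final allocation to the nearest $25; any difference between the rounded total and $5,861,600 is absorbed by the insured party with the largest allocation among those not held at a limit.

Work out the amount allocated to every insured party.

Nwosu: $1,704,975 | Chaudhri: $1,312,800 | Ibarra: $2,843,825

Combined floor area = 15,005.
Pro-rata shares before constraints: Nwosu 1,428,191.24; Chaudhri 2,051,267.02; Ibarra 2,382,141.74.
Cap binds for Chaudhri ($1,312,800); balance $4,548,800 reallocated over remaining floor area 9,754.
Remaining shares: Nwosu 1,704,983.88 → $1,704,975; Ibarra 2,843,816.12 → $2,843,825.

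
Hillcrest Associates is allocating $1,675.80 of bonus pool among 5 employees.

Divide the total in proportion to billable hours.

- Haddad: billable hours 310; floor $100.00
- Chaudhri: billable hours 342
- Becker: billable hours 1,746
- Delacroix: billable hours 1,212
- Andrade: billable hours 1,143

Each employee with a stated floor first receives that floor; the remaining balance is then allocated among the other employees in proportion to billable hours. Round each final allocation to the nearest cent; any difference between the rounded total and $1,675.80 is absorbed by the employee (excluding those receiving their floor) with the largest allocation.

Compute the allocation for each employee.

Haddad: $100.00 · Chaudhri: $121.30 · Becker: $619.25 · Delacroix: $429.86 · Andrade: $405.39

Fund the minimums — Haddad $100.00. Remaining pool $1,575.80.
Remaining pool split over remaining billable hours 4,443: Chaudhri 121.2972 → $121.30; Becker 619.2543 → $619.25; Delacroix 429.8604 → $429.86; Andrade 405.3881 → $405.39.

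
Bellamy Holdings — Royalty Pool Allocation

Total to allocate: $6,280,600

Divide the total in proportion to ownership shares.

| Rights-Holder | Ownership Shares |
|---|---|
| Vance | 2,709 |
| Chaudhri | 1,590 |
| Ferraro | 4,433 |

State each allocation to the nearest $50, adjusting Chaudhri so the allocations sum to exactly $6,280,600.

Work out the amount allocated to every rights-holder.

Vance: $1,948,500; Chaudhri: $1,143,600; Ferraro: $3,188,500

Ownership shares total: 8,732.
Pro-rata amounts: Vance 2,709/8,732 × $6,280,600 = 1,948,482.07; Chaudhri 1,590/8,732 × $6,280,600 = 1,143,627.35; Ferraro 4,433/8,732 × $6,280,600 = 3,188,490.59.
After rounding ($50): Vance $1,948,500; Chaudhri $1,143,650; Ferraro $3,188,500. Sum = $6,280,650.
Difference $6,280,600 − $6,280,650 = −$50 applied to Chaudhri: Chaudhri becomes $1,143,600.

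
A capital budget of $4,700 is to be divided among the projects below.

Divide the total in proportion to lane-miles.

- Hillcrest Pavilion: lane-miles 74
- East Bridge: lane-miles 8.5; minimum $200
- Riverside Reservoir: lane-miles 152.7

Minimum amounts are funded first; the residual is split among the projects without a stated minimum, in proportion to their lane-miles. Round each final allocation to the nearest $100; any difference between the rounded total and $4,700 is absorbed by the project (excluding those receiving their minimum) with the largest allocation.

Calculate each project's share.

Hillcrest Pavilion: $1,500 | East Bridge: $200 | Riverside Reservoir: $3,000

Fund the minimums — East Bridge $200. Remaining pool $4,500.
Remaining pool split over remaining lane-miles 226.7: Hillcrest Pavilion 1,468.90 → $1,500; Riverside Reservoir 3,031.10 → $3,000.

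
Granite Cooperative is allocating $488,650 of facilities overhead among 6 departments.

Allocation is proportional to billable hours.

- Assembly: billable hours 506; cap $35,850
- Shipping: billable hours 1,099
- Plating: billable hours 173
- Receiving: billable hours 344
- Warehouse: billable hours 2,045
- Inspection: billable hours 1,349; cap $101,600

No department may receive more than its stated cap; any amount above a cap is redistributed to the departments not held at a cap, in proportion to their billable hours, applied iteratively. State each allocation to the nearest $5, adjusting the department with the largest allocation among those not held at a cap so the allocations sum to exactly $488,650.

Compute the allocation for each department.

Assembly: $35,850; Shipping: $105,425; Plating: $16,595; Receiving: $33,000; Warehouse: $196,180; Inspection: $101,600

Combined billable hours = 5,516.
Pro-rata shares before constraints: Assembly 44,825.40; Shipping 97,357.93; Plating 15,325.68; Receiving 30,474.18; Warehouse 181,161.94; Inspection 119,504.87.
Held at cap: Assembly ($35,850), Inspection ($101,600); balance $351,200 reallocated over remaining billable hours 3,661.
Remaining shares: Shipping 105,427.15 → $105,425; Plating 16,595.90 → $16,595; Receiving 32,999.95 → $33,000; Warehouse 196,177.00 → $196,175.
Rounding difference +$5 applied to Warehouse → $196,180.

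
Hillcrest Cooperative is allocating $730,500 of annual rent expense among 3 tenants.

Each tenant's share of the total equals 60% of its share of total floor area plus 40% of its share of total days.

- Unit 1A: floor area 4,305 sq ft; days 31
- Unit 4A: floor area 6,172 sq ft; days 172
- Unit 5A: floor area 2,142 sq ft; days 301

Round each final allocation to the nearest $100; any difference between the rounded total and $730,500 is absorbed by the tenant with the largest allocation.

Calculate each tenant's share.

Floor area total 12,619; days total 504.
Composite weights (60% floor area + 40% days): Unit 1A 0.2293; Unit 4A 0.4300; Unit 5A 0.3407.
Pro-rata amounts: Unit 1A 167,499.64; Unit 4A 314,093.21; Unit 5A 248,907.14.
Rounded to nearest $100: Unit 1A $167,500; Unit 4A $314,100; Unit 5A $248,900. Sum = $730,500.
Sum already equals the total — no adjustment.

Unit 1A: $167,500 | Unit 4A: $314,100 | Unit 5A: $248,900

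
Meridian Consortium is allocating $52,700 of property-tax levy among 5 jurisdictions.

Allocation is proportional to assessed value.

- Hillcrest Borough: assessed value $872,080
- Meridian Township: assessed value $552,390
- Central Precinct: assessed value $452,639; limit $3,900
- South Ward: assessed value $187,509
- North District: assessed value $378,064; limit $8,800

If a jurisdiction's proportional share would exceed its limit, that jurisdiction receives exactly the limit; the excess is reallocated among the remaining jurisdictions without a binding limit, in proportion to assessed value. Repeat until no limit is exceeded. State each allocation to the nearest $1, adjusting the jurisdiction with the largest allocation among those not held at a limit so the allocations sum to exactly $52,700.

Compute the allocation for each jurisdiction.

Hillcrest Borough: $21,640; Meridian Township: $13,707; Central Precinct: $3,900; South Ward: $4,653; North District: $8,800

Combined assessed value = 2,442,682.
Proportional shares (ignoring caps): Hillcrest Borough 18,814.82; Meridian Township 11,917.62; Central Precinct 9,765.53; South Ward 4,045.44; North District 8,156.60.
Cap binds for Central Precinct ($3,900); residual $48,800 reallocated over remaining assessed value 1,990,043.
Cap binds for North District ($8,800); residual $40,000 reallocated over remaining assessed value 1,611,979.
Redistributed shares: Hillcrest Borough 21,639.98 → $21,640; Meridian Township 13,707.13 → $13,707; South Ward 4,652.89 → $4,653.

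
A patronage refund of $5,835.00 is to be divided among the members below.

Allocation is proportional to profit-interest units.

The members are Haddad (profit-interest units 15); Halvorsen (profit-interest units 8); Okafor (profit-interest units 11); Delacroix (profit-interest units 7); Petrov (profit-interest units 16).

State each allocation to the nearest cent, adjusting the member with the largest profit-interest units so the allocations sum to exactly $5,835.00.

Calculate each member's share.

Combined profit-interest units = 15 + 8 + 11 + 7 + 16 = 57.
Proportional shares: Haddad 1,535.5263; Halvorsen 818.9474; Okafor 1,126.0526; Delacroix 716.5789; Petrov 1,637.8947.
After rounding (cent): Haddad $1,535.53; Halvorsen $818.95; Okafor $1,126.05; Delacroix $716.58; Petrov $1,637.89. Sum = $5,835.00.
Sum already equals the total — no adjustment.

Haddad: $1,535.53 · Halvorsen: $818.95 · Okafor: $1,126.05 · Delacroix: $716.58 · Petrov: $1,637.89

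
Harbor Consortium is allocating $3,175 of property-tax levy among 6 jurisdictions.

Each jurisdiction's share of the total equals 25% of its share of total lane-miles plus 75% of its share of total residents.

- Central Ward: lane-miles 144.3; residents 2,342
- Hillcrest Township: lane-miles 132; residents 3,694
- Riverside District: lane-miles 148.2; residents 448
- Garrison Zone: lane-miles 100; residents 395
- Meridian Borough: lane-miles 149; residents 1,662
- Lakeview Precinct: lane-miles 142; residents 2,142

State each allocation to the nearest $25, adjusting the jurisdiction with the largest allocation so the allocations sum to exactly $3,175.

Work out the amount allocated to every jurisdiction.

Central Ward: $650; Hillcrest Township: $950; Riverside District: $250; Garrison Zone: $175; Meridian Borough: $525; Lakeview Precinct: $625

Lane-miles total 815.5; residents total 10,683.
Blended shares (25% lane-miles + 75% residents): Central Ward 0.2087; Hillcrest Township 0.2998; Riverside District 0.0769; Garrison Zone 0.0584; Meridian Borough 0.1624; Lakeview Precinct 0.1939.
Raw shares: Central Ward 662.49; Hillcrest Township 951.88; Riverside District 244.11; Garrison Zone 185.38; Meridian Borough 515.49; Lakeview Precinct 615.67.
After rounding ($25): Central Ward $650; Hillcrest Township $950; Riverside District $250; Garrison Zone $175; Meridian Borough $525; Lakeview Precinct $625. Sum = $3,175.
Rounded total matches; no reconciliation needed.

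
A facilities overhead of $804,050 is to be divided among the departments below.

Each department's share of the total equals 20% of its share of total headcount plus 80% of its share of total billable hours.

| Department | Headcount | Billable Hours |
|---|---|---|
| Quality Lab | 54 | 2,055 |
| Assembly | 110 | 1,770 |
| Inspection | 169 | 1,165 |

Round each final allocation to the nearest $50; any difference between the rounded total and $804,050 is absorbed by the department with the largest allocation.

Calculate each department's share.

Totals — headcount 333, billable hours 4,990.
Blended shares (20% headcount + 80% billable hours): Quality Lab 0.3619; Assembly 0.3498; Inspection 0.2883.
Pro-rata amounts: Quality Lab 290,978.74; Assembly 281,283.71; Inspection 231,787.55.
Rounded to nearest $50: Quality Lab $291,000; Assembly $281,300; Inspection $231,800. Sum = $804,100.
Difference $804,050 − $804,100 = −$50 applied to largest allocation (Quality Lab): Quality Lab becomes $290,950.

Quality Lab: $290,950; Assembly: $281,300; Inspection: $231,800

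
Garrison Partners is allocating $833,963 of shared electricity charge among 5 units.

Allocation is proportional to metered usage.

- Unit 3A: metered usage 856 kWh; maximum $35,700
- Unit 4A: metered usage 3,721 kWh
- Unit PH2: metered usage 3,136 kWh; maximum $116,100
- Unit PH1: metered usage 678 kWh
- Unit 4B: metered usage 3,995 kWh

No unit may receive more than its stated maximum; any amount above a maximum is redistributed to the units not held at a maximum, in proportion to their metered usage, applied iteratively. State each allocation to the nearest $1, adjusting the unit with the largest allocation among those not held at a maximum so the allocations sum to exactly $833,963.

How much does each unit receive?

Unit 3A: $35,700; Unit 4A: $302,398; Unit PH2: $116,100; Unit PH1: $55,100; Unit 4B: $324,665

Metered usage total: 12,386.
Unconstrained shares: Unit 3A 57,635.42; Unit 4A 250,539.02; Unit PH2 211,150.33; Unit PH1 45,650.49; Unit 4B 268,987.74.
Held at cap: Unit 3A ($35,700), Unit PH2 ($116,100); balance $682,163 reallocated over remaining metered usage 8,394.
Shares after redistribution: Unit 4A 302,397.97 → $302,398; Unit PH1 55,099.66 → $55,100; Unit 4B 324,665.38 → $324,665.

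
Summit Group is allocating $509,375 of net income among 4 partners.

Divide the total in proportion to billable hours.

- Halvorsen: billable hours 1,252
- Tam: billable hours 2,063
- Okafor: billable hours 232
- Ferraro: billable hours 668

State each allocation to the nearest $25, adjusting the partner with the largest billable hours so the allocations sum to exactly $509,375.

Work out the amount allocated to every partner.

Halvorsen: $151,300; Tam: $249,325; Okafor: $28,025; Ferraro: $80,725

Total billable hours = 4,215.
Pro-rata amounts: Halvorsen 1,252/4,215 × $509,375 = 151,301.90; Tam 2,063/4,215 × $509,375 = 249,309.76; Okafor 232/4,215 × $509,375 = 28,036.77; Ferraro 668/4,215 × $509,375 = 80,726.57.
Rounded to nearest $25: Halvorsen $151,300; Tam $249,300; Okafor $28,025; Ferraro $80,725. Sum = $509,350.
Difference $509,375 − $509,350 = +$25 applied to largest billable hours (Tam): Tam becomes $249,325.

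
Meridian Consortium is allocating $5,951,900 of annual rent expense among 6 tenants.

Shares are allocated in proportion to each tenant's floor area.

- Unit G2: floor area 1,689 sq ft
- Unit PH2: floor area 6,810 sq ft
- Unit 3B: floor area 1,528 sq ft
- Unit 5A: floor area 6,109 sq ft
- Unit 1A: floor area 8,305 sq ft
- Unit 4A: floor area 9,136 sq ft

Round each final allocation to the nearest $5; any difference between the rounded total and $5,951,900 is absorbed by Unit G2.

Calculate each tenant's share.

Unit G2: $299,390 · Unit PH2: $1,207,150 · Unit 3B: $270,855 · Unit 5A: $1,082,890 · Unit 1A: $1,472,155 · Unit 4A: $1,619,460

Total floor area = 33,577.
Pro-rata amounts: Unit G2 1,689/33,577 × $5,951,900 = 299,394.20; Unit PH2 6,810/33,577 × $5,951,900 = 1,207,148.91; Unit 3B 1,528/33,577 × $5,951,900 = 270,855.14; Unit 5A 6,109/33,577 × $5,951,900 = 1,082,888.80; Unit 1A 8,305/33,577 × $5,951,900 = 1,472,154.44; Unit 4A 9,136/33,577 × $5,951,900 = 1,619,458.51.
After rounding ($5): Unit G2 $299,395; Unit PH2 $1,207,150; Unit 3B $270,855; Unit 5A $1,082,890; Unit 1A $1,472,155; Unit 4A $1,619,460. Sum = $5,951,905.
Difference $5,951,900 − $5,951,905 = −$5 applied to Unit G2: Unit G2 becomes $299,390.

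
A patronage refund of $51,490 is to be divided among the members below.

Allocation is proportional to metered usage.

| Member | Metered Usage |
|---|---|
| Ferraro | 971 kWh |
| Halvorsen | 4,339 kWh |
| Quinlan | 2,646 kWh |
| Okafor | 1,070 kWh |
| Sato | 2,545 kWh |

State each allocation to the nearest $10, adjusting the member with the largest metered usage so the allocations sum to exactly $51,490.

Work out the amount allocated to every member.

Sum of metered usage: 971 + 4,339 + 2,646 + 1,070 + 2,545 = 11,571.
Pro-rata amounts: Ferraro 4,320.87; Halvorsen 19,308.19; Quinlan 11,774.48; Okafor 4,761.41; Sato 11,325.04.
After rounding ($10): Ferraro $4,320; Halvorsen $19,310; Quinlan $11,770; Okafor $4,760; Sato $11,330. Sum = $51,490.
Rounded total matches; no reconciliation needed.

Ferraro: $4,320; Halvorsen: $19,310; Quinlan: $11,770; Okafor: $4,760; Sato: $11,330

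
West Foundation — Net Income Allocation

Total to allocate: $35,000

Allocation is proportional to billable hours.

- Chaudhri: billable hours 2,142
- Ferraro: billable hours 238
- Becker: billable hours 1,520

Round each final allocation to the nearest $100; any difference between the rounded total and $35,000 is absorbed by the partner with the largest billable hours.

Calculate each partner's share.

Chaudhri: $19,300 | Ferraro: $2,100 | Becker: $13,600

Combined billable hours = 3,900.
Raw shares: Chaudhri 2,142/3,900 × $35,000 = 19,223.08; Ferraro 238/3,900 × $35,000 = 2,135.90; Becker 1,520/3,900 × $35,000 = 13,641.03.
After rounding ($100): Chaudhri $19,200; Ferraro $2,100; Becker $13,600. Sum = $34,900.
Difference $35,000 − $34,900 = +$100 applied to largest billable hours (Chaudhri): Chaudhri becomes $19,300.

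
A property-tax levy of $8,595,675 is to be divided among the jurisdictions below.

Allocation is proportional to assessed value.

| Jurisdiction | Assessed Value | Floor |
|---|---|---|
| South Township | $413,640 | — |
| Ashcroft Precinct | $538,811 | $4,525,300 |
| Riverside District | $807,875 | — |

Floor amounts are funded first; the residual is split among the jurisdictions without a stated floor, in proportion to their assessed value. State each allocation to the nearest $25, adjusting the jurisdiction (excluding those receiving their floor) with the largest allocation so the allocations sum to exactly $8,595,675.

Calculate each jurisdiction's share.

South Township: $1,378,350 · Ashcroft Precinct: $4,525,300 · Riverside District: $2,692,025

Minimums first: Ashcroft Precinct $4,525,300. Balance $4,070,375.
Balance split over remaining assessed value 1,221,515: South Township 1,378,345.67 → $1,378,350; Riverside District 2,692,029.33 → $2,692,025.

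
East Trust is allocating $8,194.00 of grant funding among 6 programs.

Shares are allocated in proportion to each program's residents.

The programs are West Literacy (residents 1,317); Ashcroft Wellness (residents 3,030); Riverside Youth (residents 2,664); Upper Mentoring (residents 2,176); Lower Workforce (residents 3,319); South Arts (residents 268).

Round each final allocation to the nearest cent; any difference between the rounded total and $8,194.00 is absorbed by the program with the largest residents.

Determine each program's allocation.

West Literacy: $844.80; Ashcroft Wellness: $1,943.62; Riverside Youth: $1,708.85; Upper Mentoring: $1,395.82; Lower Workforce: $2,129.00; South Arts: $171.91

Total residents = 1,317 + 3,030 + 2,664 + 2,176 + 3,319 + 268 = 12,774.
Proportional shares: West Literacy 844.8018; Ashcroft Wellness 1,943.6214; Riverside Youth 1,708.8473; Upper Mentoring 1,395.8152; Lower Workforce 2,129.0031; South Arts 171.9111.
At nearest cent: West Literacy $844.80; Ashcroft Wellness $1,943.62; Riverside Youth $1,708.85; Upper Mentoring $1,395.82; Lower Workforce $2,129.00; South Arts $171.91. Sum = $8,194.00.
Sum already equals the total — no adjustment.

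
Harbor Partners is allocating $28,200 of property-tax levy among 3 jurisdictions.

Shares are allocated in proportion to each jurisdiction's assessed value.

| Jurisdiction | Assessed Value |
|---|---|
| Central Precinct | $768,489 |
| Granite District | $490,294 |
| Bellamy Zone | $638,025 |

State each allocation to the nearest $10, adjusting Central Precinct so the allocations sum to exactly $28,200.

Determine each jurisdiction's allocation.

Central Precinct: $11,420 | Granite District: $7,290 | Bellamy Zone: $9,490

Assessed value total: 1,896,808.
Proportional shares: Central Precinct 768,489/1,896,808 × $28,200 = 11,425.19; Granite District 490,294/1,896,808 × $28,200 = 7,289.24; Bellamy Zone 638,025/1,896,808 × $28,200 = 9,485.57.
Rounded to nearest $10: Central Precinct $11,430; Granite District $7,290; Bellamy Zone $9,490. Sum = $28,210.
Difference $28,200 − $28,210 = −$10 applied to Central Precinct: Central Precinct becomes $11,420.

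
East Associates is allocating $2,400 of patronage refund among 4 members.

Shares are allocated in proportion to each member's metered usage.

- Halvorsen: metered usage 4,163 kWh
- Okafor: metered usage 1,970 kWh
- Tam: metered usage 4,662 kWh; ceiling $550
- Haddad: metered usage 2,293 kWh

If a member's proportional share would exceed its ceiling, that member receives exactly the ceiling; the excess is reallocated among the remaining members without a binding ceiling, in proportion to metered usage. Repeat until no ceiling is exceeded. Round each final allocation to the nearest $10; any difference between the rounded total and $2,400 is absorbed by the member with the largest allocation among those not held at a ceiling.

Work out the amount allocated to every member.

Combined metered usage = 13,088.
Pro-rata shares before constraints: Halvorsen 763.39; Okafor 361.25; Tam 854.89; Haddad 420.48.
Cap binds for Tam ($550); remaining pool $1,850 reallocated over remaining metered usage 8,426.
Redistributed shares: Halvorsen 914.02 → $910; Okafor 432.53 → $430; Haddad 503.45 → $500.
Rounding difference +$10 applied to Halvorsen → $920.

Halvorsen: $920; Okafor: $430; Tam: $550; Haddad: $500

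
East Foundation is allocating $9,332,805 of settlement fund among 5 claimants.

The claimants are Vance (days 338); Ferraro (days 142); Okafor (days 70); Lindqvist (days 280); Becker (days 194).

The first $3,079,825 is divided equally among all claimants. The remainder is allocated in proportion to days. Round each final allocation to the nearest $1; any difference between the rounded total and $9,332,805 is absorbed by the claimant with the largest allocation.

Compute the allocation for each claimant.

Equal tier: $3,079,825 ÷ 5 = $615,965 apiece.
Remainder $6,252,980 by days (total 1,024): Vance 2,063,971.91 → $2,063,972; Ferraro 867,112.46 → $867,112; Okafor 427,449.80 → $427,450; Lindqvist 1,709,799.22 → $1,709,799; Becker 1,184,646.60 → $1,184,647.
Totals: Vance $615,965 + $2,063,972 = $2,679,937; Ferraro $615,965 + $867,112 = $1,483,077; Okafor $615,965 + $427,450 = $1,043,415; Lindqvist $615,965 + $1,709,799 = $2,325,764; Becker $615,965 + $1,184,647 = $1,800,612.

Vance: $2,679,937 · Ferraro: $1,483,077 · Okafor: $1,043,415 · Lindqvist: $2,325,764 · Becker: $1,800,612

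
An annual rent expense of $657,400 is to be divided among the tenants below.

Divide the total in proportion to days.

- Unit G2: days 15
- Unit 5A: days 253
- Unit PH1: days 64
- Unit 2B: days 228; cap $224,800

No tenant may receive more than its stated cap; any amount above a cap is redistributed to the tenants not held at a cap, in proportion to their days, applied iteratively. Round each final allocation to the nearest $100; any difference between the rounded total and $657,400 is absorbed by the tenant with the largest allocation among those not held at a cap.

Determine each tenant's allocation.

Unit G2: $19,500 · Unit 5A: $329,700 · Unit PH1: $83,400 · Unit 2B: $224,800

Sum of days: 560.
Pro-rata shares before constraints: Unit G2 17,608.93; Unit 5A 297,003.93; Unit PH1 75,131.43; Unit 2B 267,655.71.
Cap binds for Unit 2B ($224,800); balance $432,600 reallocated over remaining days 332.
Shares after redistribution: Unit G2 19,545.18 → $19,500; Unit 5A 329,662.05 → $329,700; Unit PH1 83,392.77 → $83,400.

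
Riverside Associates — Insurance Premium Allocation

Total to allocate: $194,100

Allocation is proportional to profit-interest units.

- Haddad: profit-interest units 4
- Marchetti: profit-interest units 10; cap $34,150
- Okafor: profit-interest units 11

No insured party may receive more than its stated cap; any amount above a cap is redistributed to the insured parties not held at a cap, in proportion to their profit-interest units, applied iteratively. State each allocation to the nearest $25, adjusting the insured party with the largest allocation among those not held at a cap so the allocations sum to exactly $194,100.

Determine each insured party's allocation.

Haddad: $42,650; Marchetti: $34,150; Okafor: $117,300

Sum of profit-interest units: 25.
Pro-rata shares before constraints: Haddad 31,056.00; Marchetti 77,640.00; Okafor 85,404.00.
Held at cap: Marchetti ($34,150); remaining pool $159,950 reallocated over remaining profit-interest units 15.
Remaining shares: Haddad 42,653.33 → $42,650; Okafor 117,296.67 → $117,300.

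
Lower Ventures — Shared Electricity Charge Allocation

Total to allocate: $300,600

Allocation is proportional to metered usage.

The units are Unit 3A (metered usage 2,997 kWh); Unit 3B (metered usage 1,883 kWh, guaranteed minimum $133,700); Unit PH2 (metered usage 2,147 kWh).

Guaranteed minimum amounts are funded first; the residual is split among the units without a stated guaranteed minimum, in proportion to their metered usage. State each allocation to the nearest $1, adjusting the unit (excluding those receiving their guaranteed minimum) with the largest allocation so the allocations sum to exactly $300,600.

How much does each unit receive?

Fund the minimums — Unit 3B $133,700. Residual $166,900.
Residual split over remaining metered usage 5,144: Unit 3A 97,239.37 → $97,239; Unit PH2 69,660.63 → $69,661.

Unit 3A: $97,239 · Unit 3B: $133,700 · Unit PH2: $69,661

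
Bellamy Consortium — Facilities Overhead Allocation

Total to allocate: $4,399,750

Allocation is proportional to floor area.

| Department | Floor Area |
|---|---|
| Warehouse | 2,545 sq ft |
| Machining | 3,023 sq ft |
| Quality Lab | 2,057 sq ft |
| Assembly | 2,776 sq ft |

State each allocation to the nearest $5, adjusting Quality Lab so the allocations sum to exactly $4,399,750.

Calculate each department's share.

Floor area total: 10,401.
Unrounded shares: Warehouse 2,545/10,401 × $4,399,750 = 1,076,566.08; Machining 3,023/10,401 × $4,399,750 = 1,278,765.91; Quality Lab 2,057/10,401 × $4,399,750 = 870,136.12; Assembly 2,776/10,401 × $4,399,750 = 1,174,281.90.
At nearest $5: Warehouse $1,076,565; Machining $1,278,765; Quality Lab $870,135; Assembly $1,174,280. Sum = $4,399,745.
Difference $4,399,750 − $4,399,745 = +$5 applied to Quality Lab: Quality Lab becomes $870,140.

Warehouse: $1,076,565; Machining: $1,278,765; Quality Lab: $870,140; Assembly: $1,174,280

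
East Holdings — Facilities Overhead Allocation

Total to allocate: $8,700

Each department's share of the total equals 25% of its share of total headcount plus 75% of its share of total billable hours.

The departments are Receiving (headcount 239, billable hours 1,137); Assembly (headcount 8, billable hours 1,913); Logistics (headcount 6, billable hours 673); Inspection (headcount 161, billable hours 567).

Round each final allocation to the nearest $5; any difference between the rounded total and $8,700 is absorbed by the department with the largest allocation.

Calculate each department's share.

Headcount total 414; billable hours total 4,290.
Composite weights (25% headcount + 75% billable hours): Receiving 0.3431; Assembly 0.3393; Logistics 0.1213; Inspection 0.1963.
Unrounded shares: Receiving 2,984.97; Assembly 2,951.66; Logistics 1,055.14; Inspection 1,708.23.
At nearest $5: Receiving $2,985; Assembly $2,950; Logistics $1,055; Inspection $1,710. Sum = $8,700.
Rounded total matches; no reconciliation needed.

Receiving: $2,985 · Assembly: $2,950 · Logistics: $1,055 · Inspection: $1,710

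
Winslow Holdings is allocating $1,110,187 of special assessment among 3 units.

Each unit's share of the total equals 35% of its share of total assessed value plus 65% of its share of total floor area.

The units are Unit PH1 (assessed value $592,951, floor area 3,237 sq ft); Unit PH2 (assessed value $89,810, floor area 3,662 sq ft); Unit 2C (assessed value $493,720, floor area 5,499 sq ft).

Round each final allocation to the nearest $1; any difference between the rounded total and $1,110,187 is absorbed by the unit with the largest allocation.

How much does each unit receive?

Assessed value total 1,176,481; floor area total 12,398.
Composite weights (35% assessed value + 65% floor area): Unit PH1 0.3461; Unit PH2 0.2187; Unit 2C 0.4352.
Pro-rata amounts: Unit PH1 384,247.03; Unit PH2 242,807.76; Unit 2C 483,132.21.
Rounded to nearest $1: Unit PH1 $384,247; Unit PH2 $242,808; Unit 2C $483,132. Sum = $1,110,187.
Rounded total matches; no reconciliation needed.

Unit PH1: $384,247 | Unit PH2: $242,808 | Unit 2C: $483,132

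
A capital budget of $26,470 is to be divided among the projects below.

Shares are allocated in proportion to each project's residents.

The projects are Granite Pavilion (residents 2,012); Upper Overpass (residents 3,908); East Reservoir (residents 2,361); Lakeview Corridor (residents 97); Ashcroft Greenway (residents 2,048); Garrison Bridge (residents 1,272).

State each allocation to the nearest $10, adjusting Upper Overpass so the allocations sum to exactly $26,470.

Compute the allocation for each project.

Granite Pavilion: $4,550; Upper Overpass: $8,850; East Reservoir: $5,340; Lakeview Corridor: $220; Ashcroft Greenway: $4,630; Garrison Bridge: $2,880

Total residents = 11,698.
Pro-rata amounts: Granite Pavilion 2,012/11,698 × $26,470 = 4,552.71; Upper Overpass 3,908/11,698 × $26,470 = 8,842.94; East Reservoir 2,361/11,698 × $26,470 = 5,342.42; Lakeview Corridor 97/11,698 × $26,470 = 219.49; Ashcroft Greenway 2,048/11,698 × $26,470 = 4,634.17; Garrison Bridge 1,272/11,698 × $26,470 = 2,878.26.
Rounded to nearest $10: Granite Pavilion $4,550; Upper Overpass $8,840; East Reservoir $5,340; Lakeview Corridor $220; Ashcroft Greenway $4,630; Garrison Bridge $2,880. Sum = $26,460.
Difference $26,470 − $26,460 = +$10 applied to Upper Overpass: Upper Overpass becomes $8,850.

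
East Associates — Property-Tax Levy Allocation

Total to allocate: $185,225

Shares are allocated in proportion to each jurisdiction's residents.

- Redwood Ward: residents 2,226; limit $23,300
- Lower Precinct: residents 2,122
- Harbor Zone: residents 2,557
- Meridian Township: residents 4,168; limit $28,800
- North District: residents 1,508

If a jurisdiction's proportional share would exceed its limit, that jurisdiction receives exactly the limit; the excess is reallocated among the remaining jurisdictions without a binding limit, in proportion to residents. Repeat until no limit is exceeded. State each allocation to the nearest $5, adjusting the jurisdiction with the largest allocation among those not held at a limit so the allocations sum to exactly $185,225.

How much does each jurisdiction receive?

Total residents = 12,581.
Pro-rata shares before constraints: Redwood Ward 32,772.502; Lower Precinct 31,241.35; Harbor Zone 37,645.68; Meridian Township 61,363.79; North District 22,201.68.
Cap binds for Redwood Ward ($23,300), Meridian Township ($28,800); remaining pool $133,125 reallocated over remaining residents 6,187.
Shares after redistribution: Lower Precinct 45,658.84 → $45,660; Harbor Zone 55,018.69 → $55,020; North District 32,447.47 → $32,445.

Redwood Ward: $23,300 | Lower Precinct: $45,660 | Harbor Zone: $55,020 | Meridian Township: $28,800 | North District: $32,445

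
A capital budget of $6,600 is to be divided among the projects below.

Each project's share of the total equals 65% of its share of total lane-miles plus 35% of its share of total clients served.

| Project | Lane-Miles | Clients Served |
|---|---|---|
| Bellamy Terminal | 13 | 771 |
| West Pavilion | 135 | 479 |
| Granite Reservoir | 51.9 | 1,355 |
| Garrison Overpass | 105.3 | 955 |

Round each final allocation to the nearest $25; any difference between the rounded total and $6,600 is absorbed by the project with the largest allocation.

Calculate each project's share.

Totals — lane-miles 305.2, clients served 3,560.
Blended shares (65% lane-miles + 35% clients served): Bellamy Terminal 0.1035; West Pavilion 0.3346; Granite Reservoir 0.2438; Garrison Overpass 0.3182.
Raw shares: Bellamy Terminal 683.02; West Pavilion 2,208.42; Granite Reservoir 1,608.75; Garrison Overpass 2,099.81.
Rounded to nearest $25: Bellamy Terminal $675; West Pavilion $2,200; Granite Reservoir $1,600; Garrison Overpass $2,100. Sum = $6,575.
Difference $6,600 − $6,575 = +$25 applied to largest allocation (West Pavilion): West Pavilion becomes $2,225.

Bellamy Terminal: $675; West Pavilion: $2,225; Granite Reservoir: $1,600; Garrison Overpass: $2,100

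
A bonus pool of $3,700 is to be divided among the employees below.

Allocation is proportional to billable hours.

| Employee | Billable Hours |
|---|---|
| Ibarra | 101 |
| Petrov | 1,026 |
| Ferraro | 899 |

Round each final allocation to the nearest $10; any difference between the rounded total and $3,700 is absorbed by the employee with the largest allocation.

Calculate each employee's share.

Combined billable hours = 2,026.
Raw shares: Ibarra 101/2,026 × $3,700 = 184.45; Petrov 1,026/2,026 × $3,700 = 1,873.74; Ferraro 899/2,026 × $3,700 = 1,641.81.
After rounding ($10): Ibarra $180; Petrov $1,870; Ferraro $1,640. Sum = $3,690.
Difference $3,700 − $3,690 = +$10 applied to largest allocation (Petrov): Petrov becomes $1,880.

Ibarra: $180; Petrov: $1,880; Ferraro: $1,640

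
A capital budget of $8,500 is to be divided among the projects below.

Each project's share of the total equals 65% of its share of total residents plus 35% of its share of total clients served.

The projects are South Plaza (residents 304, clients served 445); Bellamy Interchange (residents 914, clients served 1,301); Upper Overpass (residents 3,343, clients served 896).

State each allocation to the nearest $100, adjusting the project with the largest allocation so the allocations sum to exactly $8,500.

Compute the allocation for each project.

Residents total 4,561; clients served total 2,642.
Composite weights (65% residents + 35% clients served): South Plaza 0.1023; Bellamy Interchange 0.3026; Upper Overpass 0.5951.
Unrounded shares: South Plaza 869.34; Bellamy Interchange 2,572.16; Upper Overpass 5,058.50.
At nearest $100: South Plaza $900; Bellamy Interchange $2,600; Upper Overpass $5,100. Sum = $8,600.
Difference $8,500 − $8,600 = −$100 applied to largest allocation (Upper Overpass): Upper Overpass becomes $5,000.

South Plaza: $900; Bellamy Interchange: $2,600; Upper Overpass: $5,000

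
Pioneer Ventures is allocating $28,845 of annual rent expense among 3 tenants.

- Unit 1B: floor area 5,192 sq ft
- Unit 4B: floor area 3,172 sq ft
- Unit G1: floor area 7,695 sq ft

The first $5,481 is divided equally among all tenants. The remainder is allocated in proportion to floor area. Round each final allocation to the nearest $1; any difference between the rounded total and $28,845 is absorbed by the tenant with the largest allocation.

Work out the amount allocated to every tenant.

$5,481 shared equally gives $1,827 per tenant.
Remainder $23,364 by floor area (total 16,059): Unit 1B 7,553.76 → $7,554; Unit 4B 4,614.90 → $4,615; Unit G1 11,195.34 → $11,195.
Totals: Unit 1B $1,827 + $7,554 = $9,381; Unit 4B $1,827 + $4,615 = $6,442; Unit G1 $1,827 + $11,195 = $13,022.

Unit 1B: $9,381 · Unit 4B: $6,442 · Unit G1: $13,022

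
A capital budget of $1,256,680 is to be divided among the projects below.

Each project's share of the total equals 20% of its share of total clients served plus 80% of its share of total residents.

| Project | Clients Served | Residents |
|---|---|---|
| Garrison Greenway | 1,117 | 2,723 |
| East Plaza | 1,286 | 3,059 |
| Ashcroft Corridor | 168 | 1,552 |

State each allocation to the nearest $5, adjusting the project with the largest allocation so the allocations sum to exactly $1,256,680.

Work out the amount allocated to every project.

Clients served total 2,571; residents total 7,334.
Composite weights (20% clients served + 80% residents): Garrison Greenway 0.3839; East Plaza 0.4337; Ashcroft Corridor 0.1824.
Pro-rata amounts: Garrison Greenway 482,464.34; East Plaza 545,044.30; Ashcroft Corridor 229,171.36.
After rounding ($5): Garrison Greenway $482,465; East Plaza $545,045; Ashcroft Corridor $229,170. Sum = $1,256,680.
Rounded total matches; no reconciliation needed.

Garrison Greenway: $482,465 | East Plaza: $545,045 | Ashcroft Corridor: $229,170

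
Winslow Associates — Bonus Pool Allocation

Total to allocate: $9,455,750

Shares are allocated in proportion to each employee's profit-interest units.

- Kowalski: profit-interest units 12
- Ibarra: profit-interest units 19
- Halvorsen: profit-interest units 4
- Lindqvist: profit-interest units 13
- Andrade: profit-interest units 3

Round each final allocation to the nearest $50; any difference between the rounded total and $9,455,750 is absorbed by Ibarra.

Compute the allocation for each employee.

Kowalski: $2,224,900; Ibarra: $3,522,700; Halvorsen: $741,650; Lindqvist: $2,410,300; Andrade: $556,200

Total profit-interest units = 51.
Pro-rata amounts: Kowalski 12/51 × $9,455,750 = 2,224,882.35; Ibarra 19/51 × $9,455,750 = 3,522,730.39; Halvorsen 4/51 × $9,455,750 = 741,627.45; Lindqvist 13/51 × $9,455,750 = 2,410,289.22; Andrade 3/51 × $9,455,750 = 556,220.59.
After rounding ($50): Kowalski $2,224,900; Ibarra $3,522,750; Halvorsen $741,650; Lindqvist $2,410,300; Andrade $556,200. Sum = $9,455,800.
Difference $9,455,750 − $9,455,800 = −$50 applied to Ibarra: Ibarra becomes $3,522,700.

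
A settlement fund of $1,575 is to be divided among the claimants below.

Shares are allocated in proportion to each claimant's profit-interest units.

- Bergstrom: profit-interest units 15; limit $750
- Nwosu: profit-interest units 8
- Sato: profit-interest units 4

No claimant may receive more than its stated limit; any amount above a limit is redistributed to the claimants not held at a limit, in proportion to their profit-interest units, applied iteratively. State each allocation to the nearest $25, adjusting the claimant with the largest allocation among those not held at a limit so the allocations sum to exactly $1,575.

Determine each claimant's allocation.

Bergstrom: $750 | Nwosu: $550 | Sato: $275

Combined profit-interest units = 27.
Unconstrained shares: Bergstrom 875.00; Nwosu 466.67; Sato 233.33.
Capped: Bergstrom ($750); remaining pool $825 reallocated over remaining profit-interest units 12.
Shares after redistribution: Nwosu 550.00 → $550; Sato 275.00 → $275.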